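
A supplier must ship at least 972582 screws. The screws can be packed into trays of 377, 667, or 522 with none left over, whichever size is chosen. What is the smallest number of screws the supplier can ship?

1092546

The number of screws must be a common multiple of 377, 667, and 522, so a multiple of their LCM.
377 = 13 × 29
667 = 23 × 29
522 = 2 × 3^2 × 29
LCM(377, 667, 522) = 2 × 3^2 × 13 × 23 × 29 = 156078.
Smallest multiple of 156078 that is ≥ 972582: ⌈972582/156078⌉ × 156078 = 7 × 156078 = 1092546.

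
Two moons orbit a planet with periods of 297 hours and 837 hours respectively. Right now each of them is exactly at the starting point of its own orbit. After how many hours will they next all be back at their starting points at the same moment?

9207 hours

They coincide at every common multiple of the periods; the first is the LCM.
297 = 3^3 × 11
837 = 3^3 × 31
LCM(297, 837) = 3^3 × 11 × 31 = 9207.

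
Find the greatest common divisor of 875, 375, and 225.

25

875 = 5^3 × 7
375 = 3 × 5^3
225 = 3^2 × 5^2
gcd(875, 375, 225) = 5^2 = 25.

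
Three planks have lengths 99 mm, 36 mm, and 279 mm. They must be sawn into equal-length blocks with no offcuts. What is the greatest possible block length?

9 mm

This is the greatest common divisor of 99, 36, and 279.
99 = 3^2 × 11
36 = 2^2 × 3^2
279 = 3^2 × 31
gcd(99, 36, 279) = 3^2 = 9.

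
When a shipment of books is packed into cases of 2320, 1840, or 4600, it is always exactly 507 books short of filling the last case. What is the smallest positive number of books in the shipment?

266293

Being 507 short of a full case of size k means N ≡ −507 (mod k), i.e. N + 507 is a multiple of each size.
2320 = 2^4 × 5 × 29
1840 = 2^4 × 5 × 23
4600 = 2^3 × 5^2 × 23
LCM(2320, 1840, 4600) = 2^4 × 5^2 × 23 × 29 = 266800.
Smallest positive N is 266800 − 507 = 266293.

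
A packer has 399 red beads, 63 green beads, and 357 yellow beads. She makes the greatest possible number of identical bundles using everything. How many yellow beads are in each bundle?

Number of bundles = gcd(399, 63, 357).
399 = 3 × 7 × 19
63 = 3^2 × 7
357 = 3 × 7 × 17
gcd(399, 63, 357) = 3 × 7 = 21.
yellow beads per bundle = 357 / 21 = 17.

17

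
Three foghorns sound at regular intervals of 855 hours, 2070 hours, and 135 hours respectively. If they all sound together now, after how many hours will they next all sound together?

117990 hours

The first simultaneous occurrence is after LCM of the individual periods.
855 = 3^2 × 5 × 19
2070 = 2 × 3^2 × 5 × 23
135 = 3^3 × 5
LCM(855, 2070, 135) = 2 × 3^3 × 5 × 19 × 23 = 117990.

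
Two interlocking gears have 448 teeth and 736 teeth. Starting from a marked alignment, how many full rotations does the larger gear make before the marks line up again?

All finish a whole number of cycles simultaneously at t = LCM of the periods.
448 = 2^6 × 7
736 = 2^5 × 23
LCM(448, 736) = 2^6 × 7 × 23 = 10304.
Rotations for period 736: 10304 / 736 = 14.

14 rotations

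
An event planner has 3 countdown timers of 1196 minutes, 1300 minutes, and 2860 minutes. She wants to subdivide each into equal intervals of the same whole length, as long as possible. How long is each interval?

The interval must divide each timer length; the longest such is the gcd.
1196 = 2^2 × 13 × 23
1300 = 2^2 × 5^2 × 13
2860 = 2^2 × 5 × 11 × 13
gcd(1196, 1300, 2860) = 2^2 × 13 = 52.

52 minutes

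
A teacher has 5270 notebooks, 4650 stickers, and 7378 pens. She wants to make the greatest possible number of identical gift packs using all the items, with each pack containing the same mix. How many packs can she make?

62 packs

The pack count must divide each quantity, so the greatest is gcd(5270, 4650, 7378).
5270 = 2 × 5 × 17 × 31
4650 = 2 × 3 × 5^2 × 31
7378 = 2 × 7 × 17 × 31
gcd(5270, 4650, 7378) = 2 × 31 = 62.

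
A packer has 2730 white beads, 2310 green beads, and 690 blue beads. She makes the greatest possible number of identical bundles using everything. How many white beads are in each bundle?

Number of bundles = gcd(2730, 2310, 690).
2730 = 2 × 3 × 5 × 7 × 13
2310 = 2 × 3 × 5 × 7 × 11
690 = 2 × 3 × 5 × 23
gcd(2730, 2310, 690) = 2 × 3 × 5 = 30.
white beads per bundle = 2730 / 30 = 91.

91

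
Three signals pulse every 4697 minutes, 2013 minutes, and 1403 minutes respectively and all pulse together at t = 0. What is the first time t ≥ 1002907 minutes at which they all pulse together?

1296372 minutes

Joint pulses occur at multiples of LCM(4697, 2013, 1403).
4697 = 7 × 11 × 61
2013 = 3 × 11 × 61
1403 = 23 × 61
LCM(4697, 2013, 1403) = 3 × 7 × 11 × 23 × 61 = 324093.
Smallest multiple of 324093 that is ≥ 1002907: ⌈1002907/324093⌉ × 324093 = 4 × 324093 = 1296372.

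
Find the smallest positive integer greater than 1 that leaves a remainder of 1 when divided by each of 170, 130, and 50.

N − 1 must be a common multiple of 170, 130, and 50.
170 = 2 × 5 × 17
130 = 2 × 5 × 13
50 = 2 × 5^2
LCM(170, 130, 50) = 2 × 5^2 × 13 × 17 = 11050.
Smallest N > 1 is LCM + 1 = 11050 + 1 = 11051.

11051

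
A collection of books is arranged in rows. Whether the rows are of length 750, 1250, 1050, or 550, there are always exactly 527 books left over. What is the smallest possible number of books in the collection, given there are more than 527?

N − 527 must be a common multiple of 750, 1250, 1050, and 550.
750 = 2 × 3 × 5^3
1250 = 2 × 5^4
1050 = 2 × 3 × 5^2 × 7
550 = 2 × 5^2 × 11
LCM(750, 1250, 1050, 550) = 2 × 3 × 5^4 × 7 × 11 = 288750.
Smallest N > 527 is LCM + 527 = 288750 + 527 = 289277.

289277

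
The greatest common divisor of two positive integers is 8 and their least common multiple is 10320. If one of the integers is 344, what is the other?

240

For two integers, gcd × lcm = product, so the other is (8 × 10320) / 344 = 82560 / 344 = 240.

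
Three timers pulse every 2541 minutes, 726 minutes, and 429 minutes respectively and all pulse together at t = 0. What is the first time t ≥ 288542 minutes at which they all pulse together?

330330 minutes

Joint pulses occur at multiples of LCM(2541, 726, 429).
2541 = 3 × 7 × 11^2
726 = 2 × 3 × 11^2
429 = 3 × 11 × 13
LCM(2541, 726, 429) = 2 × 3 × 7 × 11^2 × 13 = 66066.
Smallest multiple of 66066 that is ≥ 288542: ⌈288542/66066⌉ × 66066 = 5 × 66066 = 330330.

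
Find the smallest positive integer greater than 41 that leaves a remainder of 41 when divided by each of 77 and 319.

2274

N − 41 must be a common multiple of 77 and 319.
77 = 7 × 11
319 = 11 × 29
LCM(77, 319) = 7 × 11 × 29 = 2233.
Smallest N > 41 is LCM + 41 = 2233 + 41 = 2274.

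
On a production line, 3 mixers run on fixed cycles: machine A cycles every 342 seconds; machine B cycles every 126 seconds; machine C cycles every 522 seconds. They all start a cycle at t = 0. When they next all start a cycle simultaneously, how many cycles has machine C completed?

The first common completion time is the LCM of the periods.
342 = 2 × 3^2 × 19
126 = 2 × 3^2 × 7
522 = 2 × 3^2 × 29
LCM(342, 126, 522) = 2 × 3^2 × 7 × 19 × 29 = 69426.
Cycles for period 522: 69426 / 522 = 133.

133 cycles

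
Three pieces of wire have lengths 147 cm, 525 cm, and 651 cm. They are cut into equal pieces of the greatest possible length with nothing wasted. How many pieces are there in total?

63

Piece length = gcd(147, 525, 651).
147 = 3 × 7^2
525 = 3 × 5^2 × 7
651 = 3 × 7 × 31
gcd(147, 525, 651) = 3 × 7 = 21.
Total pieces = 147/21 + 525/21 + 651/21 = 7 + 25 + 31 = 63.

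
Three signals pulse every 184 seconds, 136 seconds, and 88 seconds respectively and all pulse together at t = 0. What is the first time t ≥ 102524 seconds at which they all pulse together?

103224 seconds

Joint pulses occur at multiples of LCM(184, 136, 88).
184 = 2^3 × 23
136 = 2^3 × 17
88 = 2^3 × 11
LCM(184, 136, 88) = 2^3 × 11 × 17 × 23 = 34408.
Smallest multiple of 34408 that is ≥ 102524: ⌈102524/34408⌉ × 34408 = 3 × 34408 = 103224.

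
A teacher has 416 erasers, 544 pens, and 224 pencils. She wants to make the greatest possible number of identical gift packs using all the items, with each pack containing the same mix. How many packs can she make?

The pack count must divide each quantity, so the greatest is gcd(416, 544, 224).
416 = 2^5 × 13
544 = 2^5 × 17
224 = 2^5 × 7
gcd(416, 544, 224) = 2^5 = 32.

32 packs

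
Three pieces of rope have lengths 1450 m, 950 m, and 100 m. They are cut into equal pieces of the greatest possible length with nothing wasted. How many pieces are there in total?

50

Piece length = gcd(1450, 950, 100).
1450 = 2 × 5^2 × 29
950 = 2 × 5^2 × 19
100 = 2^2 × 5^2
gcd(1450, 950, 100) = 2 × 5^2 = 50.
Total pieces = 1450/50 + 950/50 + 100/50 = 29 + 19 + 2 = 50.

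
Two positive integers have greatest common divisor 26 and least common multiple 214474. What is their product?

5576324

For any two positive integers, gcd × lcm = product = 26 × 214474 = 5576324.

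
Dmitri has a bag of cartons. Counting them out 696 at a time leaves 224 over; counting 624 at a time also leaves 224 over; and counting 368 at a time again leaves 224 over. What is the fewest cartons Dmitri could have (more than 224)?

N − 224 must be a common multiple of 696, 624, and 368.
696 = 2^3 × 3 × 29
624 = 2^4 × 3 × 13
368 = 2^4 × 23
LCM(696, 624, 368) = 2^4 × 3 × 13 × 23 × 29 = 416208.
Smallest N > 224 is LCM + 224 = 416208 + 224 = 416432.

416432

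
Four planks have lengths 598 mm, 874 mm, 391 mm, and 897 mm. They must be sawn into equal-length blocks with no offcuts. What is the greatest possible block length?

The block length must divide every plank, so the greatest is gcd(598, 874, 391, 897).
598 = 2 × 13 × 23
874 = 2 × 19 × 23
391 = 17 × 23
897 = 3 × 13 × 23
gcd(598, 874, 391, 897) = 23.

23 mm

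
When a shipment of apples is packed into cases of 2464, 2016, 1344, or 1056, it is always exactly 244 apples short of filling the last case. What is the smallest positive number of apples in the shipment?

Being 244 short of a full case of size k means N ≡ −244 (mod k), i.e. N + 244 is a multiple of each size.
2464 = 2^5 × 7 × 11
2016 = 2^5 × 3^2 × 7
1344 = 2^6 × 3 × 7
1056 = 2^5 × 3 × 11
LCM(2464, 2016, 1344, 1056) = 2^6 × 3^2 × 7 × 11 = 44352.
Smallest positive N is 44352 − 244 = 44108.

44108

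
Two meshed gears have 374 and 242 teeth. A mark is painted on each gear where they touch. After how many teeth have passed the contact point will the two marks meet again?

4114 teeth

We need the least common multiple of the intervals.
374 = 2 × 11 × 17
242 = 2 × 11^2
LCM(374, 242) = 2 × 11^2 × 17 = 4114.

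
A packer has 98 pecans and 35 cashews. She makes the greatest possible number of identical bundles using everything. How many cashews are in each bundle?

5

Number of bundles = gcd(98, 35).
98 = 2 × 7^2
35 = 5 × 7
gcd(98, 35) = 7.
cashews per bundle = 35 / 7 = 5.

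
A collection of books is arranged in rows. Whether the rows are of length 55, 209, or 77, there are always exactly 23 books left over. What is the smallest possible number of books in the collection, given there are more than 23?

7338

N − 23 must be a common multiple of 55, 209, and 77.
55 = 5 × 11
209 = 11 × 19
77 = 7 × 11
LCM(55, 209, 77) = 5 × 7 × 11 × 19 = 7315.
Smallest N > 23 is LCM + 23 = 7315 + 23 = 7338.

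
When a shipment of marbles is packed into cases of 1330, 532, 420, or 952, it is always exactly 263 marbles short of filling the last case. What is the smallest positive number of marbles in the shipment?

Being 263 short of a full case of size k means N ≡ −263 (mod k), i.e. N + 263 is a multiple of each size.
1330 = 2 × 5 × 7 × 19
532 = 2^2 × 7 × 19
420 = 2^2 × 3 × 5 × 7
952 = 2^3 × 7 × 17
LCM(1330, 532, 420, 952) = 2^3 × 3 × 5 × 7 × 17 × 19 = 271320.
Smallest positive N is 271320 − 263 = 271057.

271057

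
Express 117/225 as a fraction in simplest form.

117 = 3^2 × 13
225 = 3^2 × 5^2
gcd(117, 225) = 3^2 = 9.
Divide numerator and denominator by 9: 117/225 = 13/25.

13/25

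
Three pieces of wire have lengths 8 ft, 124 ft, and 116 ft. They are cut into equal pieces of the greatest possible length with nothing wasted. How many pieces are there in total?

Piece length = gcd(8, 124, 116).
8 = 2^3
124 = 2^2 × 31
116 = 2^2 × 29
gcd(8, 124, 116) = 2^2 = 4.
Total pieces = 8/4 + 124/4 + 116/4 = 2 + 31 + 29 = 62.

62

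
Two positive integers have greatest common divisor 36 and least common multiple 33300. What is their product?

For any two positive integers, gcd × lcm = product = 36 × 33300 = 1198800.

1198800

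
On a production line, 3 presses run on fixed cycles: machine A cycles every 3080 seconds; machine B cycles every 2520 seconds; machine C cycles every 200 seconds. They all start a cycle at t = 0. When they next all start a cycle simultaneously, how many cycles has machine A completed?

45 cycles

They are all back at their starting positions together after one LCM of the periods.
3080 = 2^3 × 5 × 7 × 11
2520 = 2^3 × 3^2 × 5 × 7
200 = 2^3 × 5^2
LCM(3080, 2520, 200) = 2^3 × 3^2 × 5^2 × 7 × 11 = 138600.
Cycles for period 3080: 138600 / 3080 = 45.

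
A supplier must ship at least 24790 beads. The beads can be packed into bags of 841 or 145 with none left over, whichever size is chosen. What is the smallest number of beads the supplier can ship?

25230

The number of beads must be a common multiple of 841 and 145, so a multiple of their LCM.
841 = 29^2
145 = 5 × 29
LCM(841, 145) = 5 × 29^2 = 4205.
Smallest multiple of 4205 that is ≥ 24790: ⌈24790/4205⌉ × 4205 = 6 × 4205 = 25230.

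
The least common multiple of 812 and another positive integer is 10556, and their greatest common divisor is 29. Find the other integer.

377

gcd × lcm = product of the two integers, so the other integer is (29 × 10556) / 812 = 377.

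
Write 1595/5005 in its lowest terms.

1595 = 5 × 11 × 29
5005 = 5 × 7 × 11 × 13
gcd(1595, 5005) = 5 × 11 = 55.
Divide numerator and denominator by 55: 1595/5005 = 29/91.

29/91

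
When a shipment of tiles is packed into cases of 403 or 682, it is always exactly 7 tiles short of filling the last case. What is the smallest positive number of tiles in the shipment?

Being 7 short of a full case of size k means N ≡ −7 (mod k), i.e. N + 7 is a multiple of each size.
403 = 13 × 31
682 = 2 × 11 × 31
LCM(403, 682) = 2 × 11 × 13 × 31 = 8866.
Smallest positive N is 8866 − 7 = 8859.

8859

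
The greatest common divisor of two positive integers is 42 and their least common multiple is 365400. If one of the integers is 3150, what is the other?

4872

For two integers, gcd × lcm = product, so the other is (42 × 365400) / 3150 = 15346800 / 3150 = 4872.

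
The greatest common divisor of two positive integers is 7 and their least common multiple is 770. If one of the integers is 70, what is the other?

For two integers, gcd × lcm = product, so the other is (7 × 770) / 70 = 5390 / 70 = 77.

77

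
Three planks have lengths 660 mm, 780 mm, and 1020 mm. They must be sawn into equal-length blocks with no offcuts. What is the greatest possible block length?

The block length must divide every plank, so the greatest is gcd(660, 780, 1020).
660 = 2^2 × 3 × 5 × 11
780 = 2^2 × 3 × 5 × 13
1020 = 2^2 × 3 × 5 × 17
gcd(660, 780, 1020) = 2^2 × 3 × 5 = 60.

60 mm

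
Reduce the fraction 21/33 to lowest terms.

21 = 3 × 7
33 = 3 × 11
gcd(21, 33) = 3.
Divide numerator and denominator by 3: 21/33 = 7/11.

7/11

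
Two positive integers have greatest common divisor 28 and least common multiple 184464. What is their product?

5164992

For any two positive integers, gcd × lcm = product = 28 × 184464 = 5164992.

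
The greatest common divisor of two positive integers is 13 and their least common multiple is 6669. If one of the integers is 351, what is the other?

247

For two integers, gcd × lcm = product, so the other is (13 × 6669) / 351 = 86697 / 351 = 247.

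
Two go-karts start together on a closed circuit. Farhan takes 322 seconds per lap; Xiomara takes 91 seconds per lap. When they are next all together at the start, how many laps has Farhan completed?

They are all back at their starting positions together after one LCM of the periods.
322 = 2 × 7 × 23
91 = 7 × 13
LCM(322, 91) = 2 × 7 × 13 × 23 = 4186.
Laps for period 322: 4186 / 322 = 13.

13 laps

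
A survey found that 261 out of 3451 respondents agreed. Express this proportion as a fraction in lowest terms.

261 = 3^2 × 29
3451 = 7 × 17 × 29
gcd(261, 3451) = 29.
Divide numerator and denominator by 29: 261/3451 = 9/119.

9/119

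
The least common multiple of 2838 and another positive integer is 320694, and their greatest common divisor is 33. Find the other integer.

gcd × lcm = product of the two integers, so the other integer is (33 × 320694) / 2838 = 3729.

3729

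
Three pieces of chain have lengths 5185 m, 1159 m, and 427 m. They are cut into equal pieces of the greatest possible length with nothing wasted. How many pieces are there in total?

111

Piece length = gcd(5185, 1159, 427).
5185 = 5 × 17 × 61
1159 = 19 × 61
427 = 7 × 61
gcd(5185, 1159, 427) = 61.
Total pieces = 5185/61 + 1159/61 + 427/61 = 85 + 19 + 7 = 111.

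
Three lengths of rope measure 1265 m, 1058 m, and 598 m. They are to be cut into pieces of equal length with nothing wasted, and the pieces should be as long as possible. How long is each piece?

23 m

Each piece length must divide every original length, so the longest possible is gcd(1265, 1058, 598).
1265 = 5 × 11 × 23
1058 = 2 × 23^2
598 = 2 × 13 × 23
gcd(1265, 1058, 598) = 23.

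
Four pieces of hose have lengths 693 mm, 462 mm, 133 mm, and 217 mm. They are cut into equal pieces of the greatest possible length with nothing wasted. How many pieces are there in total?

215

Piece length = gcd(693, 462, 133, 217).
693 = 3^2 × 7 × 11
462 = 2 × 3 × 7 × 11
133 = 7 × 19
217 = 7 × 31
gcd(693, 462, 133, 217) = 7.
Total pieces = 693/7 + 462/7 + 133/7 + 217/7 = 99 + 66 + 19 + 31 = 215.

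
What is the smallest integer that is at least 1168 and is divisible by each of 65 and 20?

1300

The integer must be a common multiple of 65 and 20, so a multiple of their LCM.
65 = 5 × 13
20 = 2^2 × 5
LCM(65, 20) = 2^2 × 5 × 13 = 260.
Smallest multiple of 260 that is ≥ 1168: ⌈1168/260⌉ × 260 = 5 × 260 = 1300.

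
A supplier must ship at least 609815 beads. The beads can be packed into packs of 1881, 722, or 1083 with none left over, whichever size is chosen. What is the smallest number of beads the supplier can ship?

643302

The number of beads must be a common multiple of 1881, 722, and 1083, so a multiple of their LCM.
1881 = 3^2 × 11 × 19
722 = 2 × 19^2
1083 = 3 × 19^2
LCM(1881, 722, 1083) = 2 × 3^2 × 11 × 19^2 = 71478.
Smallest multiple of 71478 that is ≥ 609815: ⌈609815/71478⌉ × 71478 = 9 × 71478 = 643302.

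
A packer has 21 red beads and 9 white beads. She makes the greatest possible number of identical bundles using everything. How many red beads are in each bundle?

7

Number of bundles = gcd(21, 9).
21 = 3 × 7
9 = 3^2
gcd(21, 9) = 3.
red beads per bundle = 21 / 3 = 7.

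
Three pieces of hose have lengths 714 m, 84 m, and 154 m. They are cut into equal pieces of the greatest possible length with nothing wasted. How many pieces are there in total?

68

Piece length = gcd(714, 84, 154).
714 = 2 × 3 × 7 × 17
84 = 2^2 × 3 × 7
154 = 2 × 7 × 11
gcd(714, 84, 154) = 2 × 7 = 14.
Total pieces = 714/14 + 84/14 + 154/14 = 51 + 6 + 11 = 68.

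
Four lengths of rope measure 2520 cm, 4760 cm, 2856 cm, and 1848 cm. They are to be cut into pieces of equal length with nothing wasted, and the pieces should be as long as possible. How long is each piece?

The greatest length dividing all of 2520, 4760, 2856, and 1848 is their gcd.
2520 = 2^3 × 3^2 × 5 × 7
4760 = 2^3 × 5 × 7 × 17
2856 = 2^3 × 3 × 7 × 17
1848 = 2^3 × 3 × 7 × 11
gcd(2520, 4760, 2856, 1848) = 2^3 × 7 = 56.

56 cm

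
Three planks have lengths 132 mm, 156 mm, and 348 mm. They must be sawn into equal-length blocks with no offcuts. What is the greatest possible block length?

This is the greatest common divisor of 132, 156, and 348.
132 = 2^2 × 3 × 11
156 = 2^2 × 3 × 13
348 = 2^2 × 3 × 29
gcd(132, 156, 348) = 2^2 × 3 = 12.

12 mm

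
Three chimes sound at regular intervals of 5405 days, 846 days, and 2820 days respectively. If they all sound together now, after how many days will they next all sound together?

We need the least common multiple of the intervals.
5405 = 5 × 23 × 47
846 = 2 × 3^2 × 47
2820 = 2^2 × 3 × 5 × 47
LCM(5405, 846, 2820) = 2^2 × 3^2 × 5 × 23 × 47 = 194580.

194580 days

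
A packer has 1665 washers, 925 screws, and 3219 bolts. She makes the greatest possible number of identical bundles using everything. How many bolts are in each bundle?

Number of bundles = gcd(1665, 925, 3219).
1665 = 3^2 × 5 × 37
925 = 5^2 × 37
3219 = 3 × 29 × 37
gcd(1665, 925, 3219) = 37.
bolts per bundle = 3219 / 37 = 87.

87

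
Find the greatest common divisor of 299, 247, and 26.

13

299 = 13 × 23
247 = 13 × 19
26 = 2 × 13
gcd(299, 247, 26) = 13.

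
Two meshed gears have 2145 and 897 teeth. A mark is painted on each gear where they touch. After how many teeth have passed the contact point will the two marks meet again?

49335 teeth

They coincide at every common multiple of the periods; the first is the LCM.
2145 = 3 × 5 × 11 × 13
897 = 3 × 13 × 23
LCM(2145, 897) = 3 × 5 × 11 × 13 × 23 = 49335.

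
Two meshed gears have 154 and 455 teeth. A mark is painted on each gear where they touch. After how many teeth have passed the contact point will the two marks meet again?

10010 teeth

We need the least common multiple of the intervals.
154 = 2 × 7 × 11
455 = 5 × 7 × 13
LCM(154, 455) = 2 × 5 × 7 × 11 × 13 = 10010.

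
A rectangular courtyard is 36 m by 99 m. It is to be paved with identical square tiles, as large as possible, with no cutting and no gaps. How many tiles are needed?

Tile side = gcd(36, 99).
36 = 2^2 × 3^2
99 = 3^2 × 11
gcd(36, 99) = 3^2 = 9.
Tiles: (36/9) × (99/9) = 4 × 11 = 44.

44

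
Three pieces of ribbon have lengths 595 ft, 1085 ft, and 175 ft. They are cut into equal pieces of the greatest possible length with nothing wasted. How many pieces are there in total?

53

Piece length = gcd(595, 1085, 175).
595 = 5 × 7 × 17
1085 = 5 × 7 × 31
175 = 5^2 × 7
gcd(595, 1085, 175) = 5 × 7 = 35.
Total pieces = 595/35 + 1085/35 + 175/35 = 17 + 31 + 5 = 53.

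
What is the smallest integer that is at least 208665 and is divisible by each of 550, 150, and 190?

219450

The integer must be a common multiple of 550, 150, and 190, so a multiple of their LCM.
550 = 2 × 5^2 × 11
150 = 2 × 3 × 5^2
190 = 2 × 5 × 19
LCM(550, 150, 190) = 2 × 3 × 5^2 × 11 × 19 = 31350.
Smallest multiple of 31350 that is ≥ 208665: ⌈208665/31350⌉ × 31350 = 7 × 31350 = 219450.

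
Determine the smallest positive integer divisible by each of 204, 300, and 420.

204 = 2^2 × 3 × 17
300 = 2^2 × 3 × 5^2
420 = 2^2 × 3 × 5 × 7
LCM(204, 300, 420) = 2^2 × 3 × 5^2 × 7 × 17 = 35700.

35700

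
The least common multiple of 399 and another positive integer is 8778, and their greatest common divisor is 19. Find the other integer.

418

gcd × lcm = product of the two integers, so the other integer is (19 × 8778) / 399 = 418.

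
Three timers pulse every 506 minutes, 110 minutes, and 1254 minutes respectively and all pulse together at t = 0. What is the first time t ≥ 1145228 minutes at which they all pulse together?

1153680 minutes

Joint pulses occur at multiples of LCM(506, 110, 1254).
506 = 2 × 11 × 23
110 = 2 × 5 × 11
1254 = 2 × 3 × 11 × 19
LCM(506, 110, 1254) = 2 × 3 × 5 × 11 × 19 × 23 = 144210.
Smallest multiple of 144210 that is ≥ 1145228: ⌈1145228/144210⌉ × 144210 = 8 × 144210 = 1153680.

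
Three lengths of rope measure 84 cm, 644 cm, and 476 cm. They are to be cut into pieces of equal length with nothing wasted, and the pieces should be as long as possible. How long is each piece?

28 cm

The greatest length dividing all of 84, 644, and 476 is their gcd.
84 = 2^2 × 3 × 7
644 = 2^2 × 7 × 23
476 = 2^2 × 7 × 17
gcd(84, 644, 476) = 2^2 × 7 = 28.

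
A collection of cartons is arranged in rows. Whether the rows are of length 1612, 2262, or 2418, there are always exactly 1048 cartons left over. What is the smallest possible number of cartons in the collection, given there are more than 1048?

N − 1048 must be a common multiple of 1612, 2262, and 2418.
1612 = 2^2 × 13 × 31
2262 = 2 × 3 × 13 × 29
2418 = 2 × 3 × 13 × 31
LCM(1612, 2262, 2418) = 2^2 × 3 × 13 × 29 × 31 = 140244.
Smallest N > 1048 is LCM + 1048 = 140244 + 1048 = 141292.

141292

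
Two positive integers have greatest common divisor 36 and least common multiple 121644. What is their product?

For any two positive integers, gcd × lcm = product = 36 × 121644 = 4379184.

4379184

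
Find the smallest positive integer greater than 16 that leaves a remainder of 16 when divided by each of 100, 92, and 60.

N − 16 must be a common multiple of 100, 92, and 60.
100 = 2^2 × 5^2
92 = 2^2 × 23
60 = 2^2 × 3 × 5
LCM(100, 92, 60) = 2^2 × 3 × 5^2 × 23 = 6900.
Smallest N > 16 is LCM + 16 = 6900 + 16 = 6916.

6916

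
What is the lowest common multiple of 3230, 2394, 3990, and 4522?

3230 = 2 × 5 × 17 × 19
2394 = 2 × 3^2 × 7 × 19
3990 = 2 × 3 × 5 × 7 × 19
4522 = 2 × 7 × 17 × 19
LCM(3230, 2394, 3990, 4522) = 2 × 3^2 × 5 × 7 × 17 × 19 = 203490.

203490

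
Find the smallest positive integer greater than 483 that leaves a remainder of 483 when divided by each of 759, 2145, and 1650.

N − 483 must be a common multiple of 759, 2145, and 1650.
759 = 3 × 11 × 23
2145 = 3 × 5 × 11 × 13
1650 = 2 × 3 × 5^2 × 11
LCM(759, 2145, 1650) = 2 × 3 × 5^2 × 11 × 13 × 23 = 493350.
Smallest N > 483 is LCM + 483 = 493350 + 483 = 493833.

493833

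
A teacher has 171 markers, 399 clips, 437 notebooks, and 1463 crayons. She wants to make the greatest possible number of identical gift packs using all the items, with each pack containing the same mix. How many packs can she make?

The pack count must divide each quantity, so the greatest is gcd(171, 399, 437, 1463).
171 = 3^2 × 19
399 = 3 × 7 × 19
437 = 19 × 23
1463 = 7 × 11 × 19
gcd(171, 399, 437, 1463) = 19.

19 packs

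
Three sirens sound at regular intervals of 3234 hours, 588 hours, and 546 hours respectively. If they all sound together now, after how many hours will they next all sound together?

84084 hours

They coincide at every common multiple of the periods; the first is the LCM.
3234 = 2 × 3 × 7^2 × 11
588 = 2^2 × 3 × 7^2
546 = 2 × 3 × 7 × 13
LCM(3234, 588, 546) = 2^2 × 3 × 7^2 × 11 × 13 = 84084.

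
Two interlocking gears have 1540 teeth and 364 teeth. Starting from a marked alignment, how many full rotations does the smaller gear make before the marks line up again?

The first common completion time is the LCM of the periods.
1540 = 2^2 × 5 × 7 × 11
364 = 2^2 × 7 × 13
LCM(1540, 364) = 2^2 × 5 × 7 × 11 × 13 = 20020.
Rotations for period 364: 20020 / 364 = 55.

55 rotations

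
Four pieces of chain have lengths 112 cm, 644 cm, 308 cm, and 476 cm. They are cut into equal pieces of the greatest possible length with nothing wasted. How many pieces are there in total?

55

Piece length = gcd(112, 644, 308, 476).
112 = 2^4 × 7
644 = 2^2 × 7 × 23
308 = 2^2 × 7 × 11
476 = 2^2 × 7 × 17
gcd(112, 644, 308, 476) = 2^2 × 7 = 28.
Total pieces = 112/28 + 644/28 + 308/28 + 476/28 = 4 + 23 + 11 + 17 = 55.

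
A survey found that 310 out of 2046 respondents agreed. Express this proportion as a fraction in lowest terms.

5/33

310 = 2 × 5 × 31
2046 = 2 × 3 × 11 × 31
gcd(310, 2046) = 2 × 31 = 62.
Divide numerator and denominator by 62: 310/2046 = 5/33.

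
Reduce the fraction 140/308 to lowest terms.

5/11

140 = 2^2 × 5 × 7
308 = 2^2 × 7 × 11
gcd(140, 308) = 2^2 × 7 = 28.
Divide numerator and denominator by 28: 140/308 = 5/11.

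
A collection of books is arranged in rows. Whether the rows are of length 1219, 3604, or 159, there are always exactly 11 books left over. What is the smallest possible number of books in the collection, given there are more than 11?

248687

N − 11 must be a common multiple of 1219, 3604, and 159.
1219 = 23 × 53
3604 = 2^2 × 17 × 53
159 = 3 × 53
LCM(1219, 3604, 159) = 2^2 × 3 × 17 × 23 × 53 = 248676.
Smallest N > 11 is LCM + 11 = 248676 + 11 = 248687.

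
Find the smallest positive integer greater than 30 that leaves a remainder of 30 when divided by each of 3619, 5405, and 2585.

416215

N − 30 must be a common multiple of 3619, 5405, and 2585.
3619 = 7 × 11 × 47
5405 = 5 × 23 × 47
2585 = 5 × 11 × 47
LCM(3619, 5405, 2585) = 5 × 7 × 11 × 23 × 47 = 416185.
Smallest N > 30 is LCM + 30 = 416185 + 30 = 416215.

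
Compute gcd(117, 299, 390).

13

117 = 3^2 × 13
299 = 13 × 23
390 = 2 × 3 × 5 × 13
gcd(117, 299, 390) = 13.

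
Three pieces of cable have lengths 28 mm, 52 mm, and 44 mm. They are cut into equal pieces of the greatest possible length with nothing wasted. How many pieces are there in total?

31

Piece length = gcd(28, 52, 44).
28 = 2^2 × 7
52 = 2^2 × 13
44 = 2^2 × 11
gcd(28, 52, 44) = 2^2 = 4.
Total pieces = 28/4 + 52/4 + 44/4 = 7 + 13 + 11 = 31.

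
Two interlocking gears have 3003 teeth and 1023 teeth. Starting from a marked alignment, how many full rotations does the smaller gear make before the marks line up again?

91 rotations

All finish a whole number of cycles simultaneously at t = LCM of the periods.
3003 = 3 × 7 × 11 × 13
1023 = 3 × 11 × 31
LCM(3003, 1023) = 3 × 7 × 11 × 13 × 31 = 93093.
Rotations for period 1023: 93093 / 1023 = 91.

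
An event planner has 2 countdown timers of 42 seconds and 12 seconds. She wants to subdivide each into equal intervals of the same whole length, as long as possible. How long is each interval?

6 seconds

The interval must divide each timer length; the longest such is the gcd.
42 = 2 × 3 × 7
12 = 2^2 × 3
gcd(42, 12) = 2 × 3 = 6.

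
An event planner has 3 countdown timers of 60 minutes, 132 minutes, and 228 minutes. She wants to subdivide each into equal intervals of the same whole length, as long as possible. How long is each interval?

The interval must divide each timer length; the longest such is the gcd.
60 = 2^2 × 3 × 5
132 = 2^2 × 3 × 11
228 = 2^2 × 3 × 19
gcd(60, 132, 228) = 2^2 × 3 = 12.

12 minutes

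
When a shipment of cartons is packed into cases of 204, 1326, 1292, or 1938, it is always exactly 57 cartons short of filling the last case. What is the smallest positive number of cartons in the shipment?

Being 57 short of a full case of size k means N ≡ −57 (mod k), i.e. N + 57 is a multiple of each size.
204 = 2^2 × 3 × 17
1326 = 2 × 3 × 13 × 17
1292 = 2^2 × 17 × 19
1938 = 2 × 3 × 17 × 19
LCM(204, 1326, 1292, 1938) = 2^2 × 3 × 13 × 17 × 19 = 50388.
Smallest positive N is 50388 − 57 = 50331.

50331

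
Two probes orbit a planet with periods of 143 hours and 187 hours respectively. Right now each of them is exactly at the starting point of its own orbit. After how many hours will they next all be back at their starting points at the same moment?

2431 hours

They coincide at every common multiple of the periods; the first is the LCM.
143 = 11 × 13
187 = 11 × 17
LCM(143, 187) = 11 × 13 × 17 = 2431.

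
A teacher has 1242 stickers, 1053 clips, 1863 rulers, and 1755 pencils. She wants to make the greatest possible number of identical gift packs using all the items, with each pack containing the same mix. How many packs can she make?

The pack count must divide each quantity, so the greatest is gcd(1242, 1053, 1863, 1755).
1242 = 2 × 3^3 × 23
1053 = 3^4 × 13
1863 = 3^4 × 23
1755 = 3^3 × 5 × 13
gcd(1242, 1053, 1863, 1755) = 3^3 = 27.

27 packs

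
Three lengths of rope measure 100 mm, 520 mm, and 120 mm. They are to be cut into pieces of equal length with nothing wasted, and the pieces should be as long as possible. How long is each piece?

20 mm

The greatest length dividing all of 100, 520, and 120 is their gcd.
100 = 2^2 × 5^2
520 = 2^3 × 5 × 13
120 = 2^3 × 3 × 5
gcd(100, 520, 120) = 2^2 × 5 = 20.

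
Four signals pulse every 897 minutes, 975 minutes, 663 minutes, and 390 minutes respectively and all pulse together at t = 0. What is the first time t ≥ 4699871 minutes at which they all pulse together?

5337150 minutes

Joint pulses occur at multiples of LCM(897, 975, 663, 390).
897 = 3 × 13 × 23
975 = 3 × 5^2 × 13
663 = 3 × 13 × 17
390 = 2 × 3 × 5 × 13
LCM(897, 975, 663, 390) = 2 × 3 × 5^2 × 13 × 17 × 23 = 762450.
Smallest multiple of 762450 that is ≥ 4699871: ⌈4699871/762450⌉ × 762450 = 7 × 762450 = 5337150.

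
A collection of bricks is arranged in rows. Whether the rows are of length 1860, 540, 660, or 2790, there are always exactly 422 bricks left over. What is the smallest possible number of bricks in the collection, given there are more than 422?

N − 422 must be a common multiple of 1860, 540, 660, and 2790.
1860 = 2^2 × 3 × 5 × 31
540 = 2^2 × 3^3 × 5
660 = 2^2 × 3 × 5 × 11
2790 = 2 × 3^2 × 5 × 31
LCM(1860, 540, 660, 2790) = 2^2 × 3^3 × 5 × 11 × 31 = 184140.
Smallest N > 422 is LCM + 422 = 184140 + 422 = 184562.

184562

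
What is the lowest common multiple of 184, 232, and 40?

26680

184 = 2^3 × 23
232 = 2^3 × 29
40 = 2^3 × 5
LCM(184, 232, 40) = 2^3 × 5 × 23 × 29 = 26680.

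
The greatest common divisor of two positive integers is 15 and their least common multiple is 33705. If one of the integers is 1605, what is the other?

315

For two integers, gcd × lcm = product, so the other is (15 × 33705) / 1605 = 505575 / 1605 = 315.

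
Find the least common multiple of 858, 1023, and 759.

858 = 2 × 3 × 11 × 13
1023 = 3 × 11 × 31
759 = 3 × 11 × 23
LCM(858, 1023, 759) = 2 × 3 × 11 × 13 × 23 × 31 = 611754.

611754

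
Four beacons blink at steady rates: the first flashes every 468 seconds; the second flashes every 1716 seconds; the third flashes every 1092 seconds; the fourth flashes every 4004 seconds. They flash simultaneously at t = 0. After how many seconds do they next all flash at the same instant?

They coincide at every common multiple of the periods; the first is the LCM.
468 = 2^2 × 3^2 × 13
1716 = 2^2 × 3 × 11 × 13
1092 = 2^2 × 3 × 7 × 13
4004 = 2^2 × 7 × 11 × 13
LCM(468, 1716, 1092, 4004) = 2^2 × 3^2 × 7 × 11 × 13 = 36036.

36036 seconds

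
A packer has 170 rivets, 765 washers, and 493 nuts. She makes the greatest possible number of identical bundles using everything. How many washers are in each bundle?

45

Number of bundles = gcd(170, 765, 493).
170 = 2 × 5 × 17
765 = 3^2 × 5 × 17
493 = 17 × 29
gcd(170, 765, 493) = 17.
washers per bundle = 765 / 17 = 45.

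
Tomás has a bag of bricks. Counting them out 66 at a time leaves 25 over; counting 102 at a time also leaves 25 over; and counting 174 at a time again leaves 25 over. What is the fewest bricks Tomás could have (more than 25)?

32563

N − 25 must be a common multiple of 66, 102, and 174.
66 = 2 × 3 × 11
102 = 2 × 3 × 17
174 = 2 × 3 × 29
LCM(66, 102, 174) = 2 × 3 × 11 × 17 × 29 = 32538.
Smallest N > 25 is LCM + 25 = 32538 + 25 = 32563.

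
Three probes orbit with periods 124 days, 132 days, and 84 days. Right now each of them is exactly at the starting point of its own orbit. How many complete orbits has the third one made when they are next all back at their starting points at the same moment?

All finish a whole number of cycles simultaneously at t = LCM of the periods.
124 = 2^2 × 31
132 = 2^2 × 3 × 11
84 = 2^2 × 3 × 7
LCM(124, 132, 84) = 2^2 × 3 × 7 × 11 × 31 = 28644.
Orbits for period 84: 28644 / 84 = 341.

341 orbits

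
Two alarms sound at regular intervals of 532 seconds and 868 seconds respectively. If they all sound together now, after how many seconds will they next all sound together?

16492 seconds

They coincide at every common multiple of the periods; the first is the LCM.
532 = 2^2 × 7 × 19
868 = 2^2 × 7 × 31
LCM(532, 868) = 2^2 × 7 × 19 × 31 = 16492.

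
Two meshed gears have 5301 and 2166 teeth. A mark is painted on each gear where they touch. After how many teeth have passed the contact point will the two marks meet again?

201438 teeth

They coincide at every common multiple of the periods; the first is the LCM.
5301 = 3^2 × 19 × 31
2166 = 2 × 3 × 19^2
LCM(5301, 2166) = 2 × 3^2 × 19^2 × 31 = 201438.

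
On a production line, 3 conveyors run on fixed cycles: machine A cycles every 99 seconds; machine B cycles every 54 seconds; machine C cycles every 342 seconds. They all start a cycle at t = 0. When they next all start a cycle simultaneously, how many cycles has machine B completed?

209 cycles

The first common completion time is the LCM of the periods.
99 = 3^2 × 11
54 = 2 × 3^3
342 = 2 × 3^2 × 19
LCM(99, 54, 342) = 2 × 3^3 × 11 × 19 = 11286.
Cycles for period 54: 11286 / 54 = 209.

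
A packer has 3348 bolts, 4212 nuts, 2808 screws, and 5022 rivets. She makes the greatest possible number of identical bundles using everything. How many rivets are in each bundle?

Number of bundles = gcd(3348, 4212, 2808, 5022).
3348 = 2^2 × 3^3 × 31
4212 = 2^2 × 3^4 × 13
2808 = 2^3 × 3^3 × 13
5022 = 2 × 3^4 × 31
gcd(3348, 4212, 2808, 5022) = 2 × 3^3 = 54.
rivets per bundle = 5022 / 54 = 93.

93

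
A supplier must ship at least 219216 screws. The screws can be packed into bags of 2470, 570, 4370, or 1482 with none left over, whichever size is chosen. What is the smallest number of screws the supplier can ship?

The number of screws must be a common multiple of 2470, 570, 4370, and 1482, so a multiple of their LCM.
2470 = 2 × 5 × 13 × 19
570 = 2 × 3 × 5 × 19
4370 = 2 × 5 × 19 × 23
1482 = 2 × 3 × 13 × 19
LCM(2470, 570, 4370, 1482) = 2 × 3 × 5 × 13 × 19 × 23 = 170430.
Smallest multiple of 170430 that is ≥ 219216: ⌈219216/170430⌉ × 170430 = 2 × 170430 = 340860.

340860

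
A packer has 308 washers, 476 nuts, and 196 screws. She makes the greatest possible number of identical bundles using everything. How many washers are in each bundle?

Number of bundles = gcd(308, 476, 196).
308 = 2^2 × 7 × 11
476 = 2^2 × 7 × 17
196 = 2^2 × 7^2
gcd(308, 476, 196) = 2^2 × 7 = 28.
washers per bundle = 308 / 28 = 11.

11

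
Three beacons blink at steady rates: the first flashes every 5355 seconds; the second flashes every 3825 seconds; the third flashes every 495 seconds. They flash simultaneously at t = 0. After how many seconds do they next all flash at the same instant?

294525 seconds

The first simultaneous occurrence is after LCM of the individual periods.
5355 = 3^2 × 5 × 7 × 17
3825 = 3^2 × 5^2 × 17
495 = 3^2 × 5 × 11
LCM(5355, 3825, 495) = 3^2 × 5^2 × 7 × 11 × 17 = 294525.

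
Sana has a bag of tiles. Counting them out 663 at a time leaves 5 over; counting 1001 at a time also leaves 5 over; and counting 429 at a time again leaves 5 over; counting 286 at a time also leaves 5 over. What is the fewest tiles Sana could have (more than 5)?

102107

N − 5 must be a common multiple of 663, 1001, 429, and 286.
663 = 3 × 13 × 17
1001 = 7 × 11 × 13
429 = 3 × 11 × 13
286 = 2 × 11 × 13
LCM(663, 1001, 429, 286) = 2 × 3 × 7 × 11 × 13 × 17 = 102102.
Smallest N > 5 is LCM + 5 = 102102 + 5 = 102107.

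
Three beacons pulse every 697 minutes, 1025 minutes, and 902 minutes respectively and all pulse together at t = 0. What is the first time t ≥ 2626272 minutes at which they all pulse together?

2683450 minutes

Joint pulses occur at multiples of LCM(697, 1025, 902).
697 = 17 × 41
1025 = 5^2 × 41
902 = 2 × 11 × 41
LCM(697, 1025, 902) = 2 × 5^2 × 11 × 17 × 41 = 383350.
Smallest multiple of 383350 that is ≥ 2626272: ⌈2626272/383350⌉ × 383350 = 7 × 383350 = 2683450.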